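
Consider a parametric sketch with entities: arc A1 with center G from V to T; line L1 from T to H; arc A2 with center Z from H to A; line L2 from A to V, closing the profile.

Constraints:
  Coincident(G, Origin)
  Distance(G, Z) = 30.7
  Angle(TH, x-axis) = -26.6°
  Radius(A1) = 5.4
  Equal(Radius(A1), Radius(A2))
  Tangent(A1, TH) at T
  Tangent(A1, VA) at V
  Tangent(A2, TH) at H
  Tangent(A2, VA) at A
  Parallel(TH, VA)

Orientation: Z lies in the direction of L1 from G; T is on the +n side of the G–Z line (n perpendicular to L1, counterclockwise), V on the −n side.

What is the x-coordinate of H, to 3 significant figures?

29.9

The slot axis is L1's direction at -26.6°, so u = (cos -26.6°, sin -26.6°) = (0.894, -0.448) and n = (−sin -26.6°, cos -26.6°) = (0.448, 0.894). G is at the origin and Z lies 30.7 along u from G, so Z = 30.7·u = (27.5, -13.7). Tangency of A1 to both parallel lines with radius 5.4 puts T and V at G ± 5.4·n: T = (2.42, 4.83), V = (-2.42, -4.83). Equal radii place H and A the same way about Z: H = Z + 5.4·n = (29.9, -8.92), A = Z − 5.4·n = (25.0, -18.6). So H.x = 29.9.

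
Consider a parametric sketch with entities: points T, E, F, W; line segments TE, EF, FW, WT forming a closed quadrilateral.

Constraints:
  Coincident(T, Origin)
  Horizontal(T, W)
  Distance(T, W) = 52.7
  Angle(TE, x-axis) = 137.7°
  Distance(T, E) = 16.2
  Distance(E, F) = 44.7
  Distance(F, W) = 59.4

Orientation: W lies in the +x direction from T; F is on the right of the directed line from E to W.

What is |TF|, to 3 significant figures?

31.5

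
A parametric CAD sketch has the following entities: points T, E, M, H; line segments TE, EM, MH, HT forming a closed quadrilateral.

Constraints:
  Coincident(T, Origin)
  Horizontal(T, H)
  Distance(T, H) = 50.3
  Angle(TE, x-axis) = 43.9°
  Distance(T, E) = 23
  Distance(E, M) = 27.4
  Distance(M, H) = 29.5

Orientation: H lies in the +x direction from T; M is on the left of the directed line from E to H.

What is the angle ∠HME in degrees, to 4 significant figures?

81.85°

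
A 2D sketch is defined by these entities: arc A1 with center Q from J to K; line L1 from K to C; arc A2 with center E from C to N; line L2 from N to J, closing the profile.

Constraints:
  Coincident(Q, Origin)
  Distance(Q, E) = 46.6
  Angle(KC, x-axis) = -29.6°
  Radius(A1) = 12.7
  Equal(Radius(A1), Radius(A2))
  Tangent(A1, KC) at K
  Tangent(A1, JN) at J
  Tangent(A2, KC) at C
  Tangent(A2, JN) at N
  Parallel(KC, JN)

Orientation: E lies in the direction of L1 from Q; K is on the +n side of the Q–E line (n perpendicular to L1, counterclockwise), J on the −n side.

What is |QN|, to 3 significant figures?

48.3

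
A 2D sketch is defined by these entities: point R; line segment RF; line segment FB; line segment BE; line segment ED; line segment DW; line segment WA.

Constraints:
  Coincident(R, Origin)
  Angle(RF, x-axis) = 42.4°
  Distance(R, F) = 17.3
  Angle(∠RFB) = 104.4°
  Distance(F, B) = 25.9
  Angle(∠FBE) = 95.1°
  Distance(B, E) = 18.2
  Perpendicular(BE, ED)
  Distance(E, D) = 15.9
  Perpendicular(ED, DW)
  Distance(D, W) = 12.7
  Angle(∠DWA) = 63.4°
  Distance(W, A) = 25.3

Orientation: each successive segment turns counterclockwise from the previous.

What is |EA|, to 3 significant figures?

6.86

R is at the origin; RF runs at 42.4° with length 17.3, so F = (12.8, 11.7). ∠RFB = 104.4° gives FB at 118° from the x-axis; with |FB| = 25.9, B = (0.616, 34.5). ∠FBE = 95.1° gives BE at -157° from the x-axis; with |BE| = 18.2, E = (-16.1, 27.5). The perpendicularity gives ED at right angles to BE, so ED runs at -67.1°; with |ED| = 15.9, D = (-9.96, 12.8). The perpendicularity gives DW at right angles to ED, so DW runs at 22.9°; with |DW| = 12.7, W = (1.74, 17.7). ∠DWA = 63.4° gives WA at 140° from the x-axis; with |WA| = 25.3, A = (-17.5, 34.2). Then |EA| = |A − E| = 6.86.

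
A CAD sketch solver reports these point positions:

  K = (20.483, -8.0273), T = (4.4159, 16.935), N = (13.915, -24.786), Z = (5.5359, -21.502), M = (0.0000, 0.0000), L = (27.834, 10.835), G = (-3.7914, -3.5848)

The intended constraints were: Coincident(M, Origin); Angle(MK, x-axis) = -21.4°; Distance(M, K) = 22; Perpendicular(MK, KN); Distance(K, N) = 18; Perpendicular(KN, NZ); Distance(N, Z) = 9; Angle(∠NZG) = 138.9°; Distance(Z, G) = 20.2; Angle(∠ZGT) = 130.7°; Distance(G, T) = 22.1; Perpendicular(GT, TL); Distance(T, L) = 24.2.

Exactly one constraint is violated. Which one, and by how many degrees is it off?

Perpendicular(GT, TL) — off by 7.20°.

M = (0.00, 0.00) ✓; MK at -21.40° ✓; |MK| = 22.00 ✓; ∠(MK, KN) = 90.00° ✓; |KN| = 18.00 ✓; ∠(KN, NZ) = 90.00° ✓; |NZ| = 9.000 ✓; ∠NZG = 138.9° ✓; |ZG| = 20.20 ✓; ∠ZGT = 130.7° ✓; |GT| = 22.10 ✓; ∠(GT, TL) = 82.80° ✗; |TL| = 24.20 ✓.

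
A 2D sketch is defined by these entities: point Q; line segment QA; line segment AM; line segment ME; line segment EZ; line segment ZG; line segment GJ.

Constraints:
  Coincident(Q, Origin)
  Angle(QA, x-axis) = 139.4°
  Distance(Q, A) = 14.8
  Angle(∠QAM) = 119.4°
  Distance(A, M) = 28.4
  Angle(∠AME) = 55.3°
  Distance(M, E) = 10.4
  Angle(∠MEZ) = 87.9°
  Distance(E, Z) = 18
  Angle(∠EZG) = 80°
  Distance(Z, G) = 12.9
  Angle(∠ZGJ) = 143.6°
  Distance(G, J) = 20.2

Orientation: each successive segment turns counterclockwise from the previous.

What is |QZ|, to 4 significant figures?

21.54

Q is at the origin; QA runs at 139.4° with length 14.8, so A = (-11.24, 9.631). ∠QAM = 119.4° gives AM at -160.0° from the x-axis; with |AM| = 28.4, M = (-37.92, -0.08191). ∠AME = 55.3° gives ME at -35.30° from the x-axis; with |ME| = 10.4, E = (-29.44, -6.092). ∠MEZ = 87.9° gives EZ at 56.80° from the x-axis; with |EZ| = 18.0, Z = (-19.58, 8.970). Then |QZ| = |Z − Q| = 21.54.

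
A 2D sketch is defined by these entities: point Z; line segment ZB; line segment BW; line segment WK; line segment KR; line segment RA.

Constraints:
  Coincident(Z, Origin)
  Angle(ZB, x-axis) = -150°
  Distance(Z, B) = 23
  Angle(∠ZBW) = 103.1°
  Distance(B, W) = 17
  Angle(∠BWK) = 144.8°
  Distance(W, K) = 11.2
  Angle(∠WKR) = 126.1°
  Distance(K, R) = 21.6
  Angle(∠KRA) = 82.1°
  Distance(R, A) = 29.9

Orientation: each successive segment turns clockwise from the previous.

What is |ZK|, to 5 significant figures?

35.185

Z is at the origin; ZB runs at -150.0° with length 23.0, so B = (-19.919, -11.500). ∠ZBW = 103.1° gives BW at 133.10° from the x-axis; with |BW| = 17.0, W = (-31.534, 0.91276). ∠BWK = 144.8° gives WK at 97.900° from the x-axis; with |WK| = 11.2, K = (-33.074, 12.006). Then |ZK| = |K − Z| = 35.185.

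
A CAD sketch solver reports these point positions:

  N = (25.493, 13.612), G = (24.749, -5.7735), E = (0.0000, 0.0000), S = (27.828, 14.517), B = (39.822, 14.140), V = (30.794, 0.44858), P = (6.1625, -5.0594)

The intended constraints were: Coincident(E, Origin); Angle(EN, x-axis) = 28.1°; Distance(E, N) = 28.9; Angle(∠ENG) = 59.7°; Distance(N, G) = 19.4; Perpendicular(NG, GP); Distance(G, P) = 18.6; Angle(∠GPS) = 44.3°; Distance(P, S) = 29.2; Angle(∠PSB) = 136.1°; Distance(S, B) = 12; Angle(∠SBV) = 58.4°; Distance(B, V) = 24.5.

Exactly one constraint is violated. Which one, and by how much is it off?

Distance(B, V) = 24.5 — off by 8.10.

E = (0.00, 0.00) ✓; EN at 28.10° ✓; |EN| = 28.90 ✓; ∠ENG = 59.70° ✓; |NG| = 19.40 ✓; ∠(NG, GP) = 90.00° ✓; |GP| = 18.60 ✓; ∠GPS = 44.30° ✓; |PS| = 29.20 ✓; ∠PSB = 136.1° ✓; |SB| = 12.00 ✓; ∠SBV = 58.40° ✓; |BV| = 16.40 ✗.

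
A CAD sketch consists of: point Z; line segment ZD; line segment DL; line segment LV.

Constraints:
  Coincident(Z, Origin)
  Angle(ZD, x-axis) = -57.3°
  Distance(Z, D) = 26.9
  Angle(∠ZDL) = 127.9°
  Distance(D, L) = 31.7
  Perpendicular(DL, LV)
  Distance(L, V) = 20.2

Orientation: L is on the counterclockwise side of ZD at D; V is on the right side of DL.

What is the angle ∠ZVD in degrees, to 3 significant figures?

8.16°

∠ZDL = 127.9°, so DL runs at -57.3° + (180° − 127.9°) = -5.20° from the x-axis; with |DL| = 31.7, L = D + 31.7·(cos -5.20°, sin -5.20°) = (46.1, -25.5). DL ⟂ LV; with |LV| = 20.2 on the right of DL, V = L + 20.2·(-0.0906, -0.996) = (44.3, -45.6). Then cos ∠ZVD = VZ·VD / (|VZ||VD|), giving 8.16°.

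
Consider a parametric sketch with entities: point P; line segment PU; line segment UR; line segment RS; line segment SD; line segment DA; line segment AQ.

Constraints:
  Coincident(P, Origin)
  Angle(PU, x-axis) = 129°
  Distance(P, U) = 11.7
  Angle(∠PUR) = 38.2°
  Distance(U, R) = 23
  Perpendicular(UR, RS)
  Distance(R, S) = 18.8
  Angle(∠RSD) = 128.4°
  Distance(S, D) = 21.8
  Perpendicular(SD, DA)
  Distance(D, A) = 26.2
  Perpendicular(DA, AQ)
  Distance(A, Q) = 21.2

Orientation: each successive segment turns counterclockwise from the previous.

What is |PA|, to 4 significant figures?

20.08

P is at the origin; PU runs at 129.0° with length 11.7, so U = (-7.363, 9.093). ∠PUR = 38.2° gives UR at -89.20° from the x-axis; with |UR| = 23.0, R = (-7.042, -13.91). UR is perpendicular to RS, so RS runs at 0.8000°; with |RS| = 18.8, S = (11.76, -13.64). ∠RSD = 128.4° gives SD at 52.40° from the x-axis; with |SD| = 21.8, D = (25.06, 3.629). SD ⟂ DA, so DA runs at 142.4°; with |DA| = 26.2, A = (4.299, 19.62). Then |PA| = |A − P| = 20.08.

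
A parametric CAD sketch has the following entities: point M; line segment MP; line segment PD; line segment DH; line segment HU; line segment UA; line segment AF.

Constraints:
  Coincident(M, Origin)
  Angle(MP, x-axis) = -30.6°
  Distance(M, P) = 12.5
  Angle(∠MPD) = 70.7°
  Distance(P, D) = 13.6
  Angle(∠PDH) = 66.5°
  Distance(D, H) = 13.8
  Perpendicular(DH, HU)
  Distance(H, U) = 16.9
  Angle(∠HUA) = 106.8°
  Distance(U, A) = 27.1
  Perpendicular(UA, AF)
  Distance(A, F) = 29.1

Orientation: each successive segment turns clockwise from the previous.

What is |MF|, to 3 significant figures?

35.9

M is at the origin; MP runs at -30.6° with length 12.5, so P = (10.8, -6.36). ∠MPD = 70.7° gives PD at -140° from the x-axis; with |PD| = 13.6, D = (0.356, -15.1). ∠PDH = 66.5° gives DH at 107° from the x-axis; with |DH| = 13.8, H = (-3.59, -1.90). The perpendicularity gives HU at right angles to DH, so HU runs at 16.6°; with |HU| = 16.9, U = (12.6, 2.93). ∠HUA = 106.8° gives UA at -56.6° from the x-axis; with |UA| = 27.1, A = (27.5, -19.7). The perpendicularity gives AF at right angles to UA, so AF runs at -147°; with |AF| = 29.1, F = (3.23, -35.7). Then |MF| = |F − M| = 35.9.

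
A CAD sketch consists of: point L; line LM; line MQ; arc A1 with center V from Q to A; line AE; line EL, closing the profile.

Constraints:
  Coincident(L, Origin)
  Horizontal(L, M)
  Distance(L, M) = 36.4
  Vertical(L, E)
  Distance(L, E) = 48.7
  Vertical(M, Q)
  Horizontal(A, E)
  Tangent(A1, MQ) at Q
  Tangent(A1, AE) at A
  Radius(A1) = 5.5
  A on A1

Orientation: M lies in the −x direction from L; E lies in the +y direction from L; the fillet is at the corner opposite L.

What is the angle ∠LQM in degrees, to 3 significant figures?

40.1°

The virtual corner opposite L is at (-36.4, 48.7). Since A1 is tangent to MQ there, VQ ⟂ MQ and the tangent condition forces VA to be normal to AE, with radius 5.5, so the center V sits 5.5 in from both sides at V = (-30.9, 43.2). That places the tangent points at Q = (-36.4, 43.2) on MQ and A = (-30.9, 48.7) on AE. Then cos ∠LQM = QL·QM / (|QL||QM|), giving 40.1°.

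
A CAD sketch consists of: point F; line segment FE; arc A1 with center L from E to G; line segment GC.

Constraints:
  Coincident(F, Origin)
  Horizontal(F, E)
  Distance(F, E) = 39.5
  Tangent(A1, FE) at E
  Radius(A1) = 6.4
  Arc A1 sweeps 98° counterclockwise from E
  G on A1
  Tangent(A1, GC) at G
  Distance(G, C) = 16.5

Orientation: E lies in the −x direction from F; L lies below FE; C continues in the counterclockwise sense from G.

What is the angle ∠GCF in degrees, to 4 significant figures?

69.51°

F is at the origin; FE is horizontal with |FE| = 39.5 and E on the −x side, so E = (-39.50, 0.000). A1 meets FE tangentially, so LE is at right angles to FE, so L = E + (0, -6.4) = (-39.50, -6.400). On A1, E sits at bearing 90° from L; a 98° counterclockwise sweep puts G at bearing 188°, so G = L + 6.4·(cos 188°, sin 188°) = (-45.84, -7.291). A1 meets GC tangentially, so LG is at right angles to GC, so GC runs along (−sin 188°, cos 188°); with |GC| = 16.5, C = (-43.54, -23.63). Then cos ∠GCF = CG·CF / (|CG||CF|), giving 69.51°.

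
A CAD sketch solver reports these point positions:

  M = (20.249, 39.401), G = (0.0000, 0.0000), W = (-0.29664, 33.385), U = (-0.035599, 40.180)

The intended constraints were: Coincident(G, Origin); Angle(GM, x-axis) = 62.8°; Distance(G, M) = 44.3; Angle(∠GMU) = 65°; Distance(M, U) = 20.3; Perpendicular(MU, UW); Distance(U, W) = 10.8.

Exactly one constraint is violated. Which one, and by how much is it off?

Distance(U, W) = 10.8 — off by 4.00.

G = (0.00, 0.00) ✓; GM at 62.80° ✓; |GM| = 44.30 ✓; ∠GMU = 65.00° ✓; |MU| = 20.30 ✓; ∠(MU, UW) = 90.00° ✓; |UW| = 6.800 ✗.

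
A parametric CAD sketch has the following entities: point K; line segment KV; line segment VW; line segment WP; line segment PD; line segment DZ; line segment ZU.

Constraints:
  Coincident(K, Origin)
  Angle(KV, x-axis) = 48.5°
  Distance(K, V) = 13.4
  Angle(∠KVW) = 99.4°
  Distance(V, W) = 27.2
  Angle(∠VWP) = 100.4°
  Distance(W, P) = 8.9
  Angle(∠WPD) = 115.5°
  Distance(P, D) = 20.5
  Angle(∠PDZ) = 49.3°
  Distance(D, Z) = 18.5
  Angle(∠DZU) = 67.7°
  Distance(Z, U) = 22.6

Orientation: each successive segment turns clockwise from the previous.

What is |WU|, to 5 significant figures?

14.286

K is at the origin; KV runs at 48.5° with length 13.4, so V = (8.8791, 10.036). ∠KVW = 99.4° gives VW at -32.100° from the x-axis; with |VW| = 27.2, W = (31.921, -4.4180). ∠VWP = 100.4° gives WP at -111.70° from the x-axis; with |WP| = 8.9, P = (28.630, -12.687). ∠WPD = 115.5° gives PD at -176.20° from the x-axis; with |PD| = 20.5, D = (8.1751, -14.046). ∠PDZ = 49.3° gives DZ at 53.100° from the x-axis; with |DZ| = 18.5, Z = (19.283, 0.74824). ∠DZU = 67.7° gives ZU at -59.200° from the x-axis; with |ZU| = 22.6, U = (30.855, -18.664). Then |WU| = |U − W| = 14.286.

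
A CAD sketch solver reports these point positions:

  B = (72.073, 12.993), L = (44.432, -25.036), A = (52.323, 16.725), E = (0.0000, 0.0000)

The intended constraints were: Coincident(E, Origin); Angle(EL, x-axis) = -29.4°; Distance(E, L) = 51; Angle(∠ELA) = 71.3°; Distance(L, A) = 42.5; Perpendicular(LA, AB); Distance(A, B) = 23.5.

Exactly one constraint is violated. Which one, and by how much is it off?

Distance(A, B) = 23.5 — off by 3.40.

E = (0.00, 0.00) ✓; EL at -29.40° ✓; |EL| = 51.00 ✓; ∠ELA = 71.30° ✓; |LA| = 42.50 ✓; ∠(LA, AB) = 90.00° ✓; |AB| = 20.10 ✗.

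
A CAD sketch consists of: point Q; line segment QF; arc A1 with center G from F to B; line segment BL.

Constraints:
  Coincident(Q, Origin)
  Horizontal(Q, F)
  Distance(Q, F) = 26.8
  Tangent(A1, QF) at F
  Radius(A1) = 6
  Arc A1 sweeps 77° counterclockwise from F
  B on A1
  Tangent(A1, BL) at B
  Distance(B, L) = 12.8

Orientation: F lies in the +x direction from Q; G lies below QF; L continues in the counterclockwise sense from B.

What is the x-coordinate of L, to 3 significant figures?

18.1

Q is at the origin; QF is horizontal with |QF| = 26.8 and F on the +x side, so F = (26.8, 0.00). A1 meets QF tangentially, so GF is at right angles to QF, so G = F + (0, -6) = (26.8, -6.00). On A1, F sits at bearing 90° from G; a 77° counterclockwise sweep puts B at bearing 167°, so B = G + 6.0·(cos 167°, sin 167°) = (21.0, -4.65). A1 meets BL tangentially, so GB is at right angles to BL, so BL runs along (−sin 167°, cos 167°); with |BL| = 12.8, L = (18.1, -17.1). So L.x = 18.1.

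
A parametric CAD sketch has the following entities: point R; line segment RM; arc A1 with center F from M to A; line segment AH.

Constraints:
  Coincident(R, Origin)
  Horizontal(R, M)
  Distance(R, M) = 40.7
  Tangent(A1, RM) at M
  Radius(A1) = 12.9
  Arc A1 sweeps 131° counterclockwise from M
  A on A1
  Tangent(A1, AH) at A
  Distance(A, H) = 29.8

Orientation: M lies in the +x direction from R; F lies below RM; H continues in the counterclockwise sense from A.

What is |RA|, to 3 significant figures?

37.6

R is at the origin; RM is horizontal with |RM| = 40.7 and M on the +x side, so M = (40.7, 0.00). The tangent condition forces FM to be normal to RM, so F = M + (0, -12.9) = (40.7, -12.9). On A1, M sits at bearing 90° from F; a 131° counterclockwise sweep puts A at bearing 221°, so A = F + 12.9·(cos 221°, sin 221°) = (31.0, -21.4). Then |RA| = |A − R| = 37.6.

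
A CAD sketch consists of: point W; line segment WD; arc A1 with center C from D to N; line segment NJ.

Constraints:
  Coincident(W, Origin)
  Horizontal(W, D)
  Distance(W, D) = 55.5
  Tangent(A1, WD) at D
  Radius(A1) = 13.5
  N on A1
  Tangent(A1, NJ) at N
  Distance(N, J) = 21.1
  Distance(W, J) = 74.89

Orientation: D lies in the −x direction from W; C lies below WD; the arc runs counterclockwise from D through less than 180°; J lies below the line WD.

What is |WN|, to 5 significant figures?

70.588

Checks: |CN| = 13.50 ✓; ∠(CN, NJ) = 90.00° ✓; |NJ| = 21.10 ✓; |WJ| = 74.89 ✓.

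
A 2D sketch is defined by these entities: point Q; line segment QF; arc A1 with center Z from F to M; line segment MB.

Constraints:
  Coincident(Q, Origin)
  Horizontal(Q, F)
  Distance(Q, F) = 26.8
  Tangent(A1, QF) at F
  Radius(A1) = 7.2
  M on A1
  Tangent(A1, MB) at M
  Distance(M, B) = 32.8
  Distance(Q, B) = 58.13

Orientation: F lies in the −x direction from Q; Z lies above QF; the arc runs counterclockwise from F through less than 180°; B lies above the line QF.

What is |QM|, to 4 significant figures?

25.56

Q is at the origin; QF is horizontal with |QF| = 26.8 and F on the −x side, so F = (-26.80, 0.000). Since A1 is tangent to QF there, ZF ⟂ QF, so Z = F + (0, 7.2) = (-26.80, 7.200). Since ZM ⟂ MB (tangency), |ZB| = √(7.2² + 32.8²) = 33.58 regardless of where M sits on A1. So B lies on both circle(Q, 58.13) and circle(Z, 33.58); the above-QF intersection is B = (-47.29, 33.81). M is the foot of the tangent from B: M = (-22.17, 12.71).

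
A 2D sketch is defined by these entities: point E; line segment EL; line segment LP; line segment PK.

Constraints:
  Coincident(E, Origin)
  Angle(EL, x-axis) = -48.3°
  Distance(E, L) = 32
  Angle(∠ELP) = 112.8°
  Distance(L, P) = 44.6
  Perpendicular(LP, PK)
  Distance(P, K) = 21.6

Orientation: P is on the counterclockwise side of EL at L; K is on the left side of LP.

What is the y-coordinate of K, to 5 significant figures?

10.990

E is at the origin; EL runs at -48.3° with length 32.0, so L = 32.0·(cos -48.3°, sin -48.3°) = (21.287, -23.892). ∠ELP = 112.8°, so LP runs at -48.3° + (180° − 112.8°) = 18.900° from the x-axis; with |LP| = 44.6, P = L + 44.6·(cos 18.900°, sin 18.900°) = (63.483, -9.4457). LP is perpendicular to PK; with |PK| = 21.6 on the left of LP, K = P + 21.6·(-0.32392, 0.94609) = (56.486, 10.990). So K.y = 10.990.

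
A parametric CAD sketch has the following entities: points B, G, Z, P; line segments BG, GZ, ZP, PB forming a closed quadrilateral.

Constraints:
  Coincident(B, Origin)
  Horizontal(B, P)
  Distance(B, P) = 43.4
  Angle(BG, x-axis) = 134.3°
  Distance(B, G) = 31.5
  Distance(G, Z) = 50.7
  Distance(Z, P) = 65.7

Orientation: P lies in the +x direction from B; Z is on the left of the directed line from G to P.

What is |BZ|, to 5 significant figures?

60.155

B is at the origin; B and P share the same y with |BP| = 43.4 and P in +x, so P = (43.4, 0). BG runs at 134.3° with |BG| = 31.5, so G = (-22.000, 22.544). Z is determined by |GZ| = 50.7 and |ZP| = 65.7 together: it lies at the intersection of circle(G, 50.7) and circle(P, 65.7). With |GP| = 69.177, the foot of the radical line on GP is 21.969 from G and the perpendicular offset is √(50.7² − 21.969²) = 45.693. Taking the left-of-GP solution: Z = (13.660, 58.584).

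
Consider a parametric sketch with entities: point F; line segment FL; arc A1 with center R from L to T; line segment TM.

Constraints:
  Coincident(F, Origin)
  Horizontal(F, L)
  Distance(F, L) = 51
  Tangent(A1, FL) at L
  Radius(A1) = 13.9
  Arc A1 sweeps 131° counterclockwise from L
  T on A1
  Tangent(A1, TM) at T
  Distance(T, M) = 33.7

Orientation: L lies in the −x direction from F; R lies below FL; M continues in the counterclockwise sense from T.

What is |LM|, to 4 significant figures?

49.83

F is at the origin; F and L share the same y with |FL| = 51.0 and L on the −x side, so L = (-51.00, 0.000). The tangent condition forces RL to be normal to FL, so R = L + (0, -13.9) = (-51.00, -13.90). On A1, L sits at bearing 90° from R; a 131° counterclockwise sweep puts T at bearing 221°, so T = R + 13.9·(cos 221°, sin 221°) = (-61.49, -23.02). The tangent condition forces RT to be normal to TM, so TM runs along (−sin 221°, cos 221°); with |TM| = 33.7, M = (-39.38, -48.45). Then |LM| = |M − L| = 49.83.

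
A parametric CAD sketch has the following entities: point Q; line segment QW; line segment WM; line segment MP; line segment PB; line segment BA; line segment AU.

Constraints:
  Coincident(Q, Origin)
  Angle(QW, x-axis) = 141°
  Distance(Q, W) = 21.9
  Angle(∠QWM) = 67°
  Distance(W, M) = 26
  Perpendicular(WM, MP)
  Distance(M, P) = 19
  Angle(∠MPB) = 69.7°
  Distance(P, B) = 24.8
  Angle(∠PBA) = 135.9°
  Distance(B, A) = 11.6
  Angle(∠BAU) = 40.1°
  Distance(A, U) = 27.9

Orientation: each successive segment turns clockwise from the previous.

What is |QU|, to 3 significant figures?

17.0

Q is at the origin; QW runs at 141.0° with length 21.9, so W = (-17.0, 13.8). ∠QWM = 67.0° gives WM at 28.0° from the x-axis; with |WM| = 26.0, M = (5.94, 26.0). WM is perpendicular to MP, so MP runs at -62.0°; with |MP| = 19.0, P = (14.9, 9.21). ∠MPB = 69.7° gives PB at -172° from the x-axis; with |PB| = 24.8, B = (-9.72, 5.89). ∠PBA = 135.9° gives BA at 144° from the x-axis; with |BA| = 11.6, A = (-19.1, 12.8). ∠BAU = 40.1° gives AU at 3.70° from the x-axis; with |AU| = 27.9, U = (8.79, 14.6). Then |QU| = |U − Q| = 17.0.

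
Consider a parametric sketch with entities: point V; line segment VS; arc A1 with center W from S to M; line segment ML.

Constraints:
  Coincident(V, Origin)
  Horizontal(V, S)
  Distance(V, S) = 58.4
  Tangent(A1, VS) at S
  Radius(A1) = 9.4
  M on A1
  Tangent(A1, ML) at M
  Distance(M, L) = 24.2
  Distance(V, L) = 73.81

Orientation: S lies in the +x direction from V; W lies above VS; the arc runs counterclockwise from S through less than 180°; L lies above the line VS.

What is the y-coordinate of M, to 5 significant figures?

10.357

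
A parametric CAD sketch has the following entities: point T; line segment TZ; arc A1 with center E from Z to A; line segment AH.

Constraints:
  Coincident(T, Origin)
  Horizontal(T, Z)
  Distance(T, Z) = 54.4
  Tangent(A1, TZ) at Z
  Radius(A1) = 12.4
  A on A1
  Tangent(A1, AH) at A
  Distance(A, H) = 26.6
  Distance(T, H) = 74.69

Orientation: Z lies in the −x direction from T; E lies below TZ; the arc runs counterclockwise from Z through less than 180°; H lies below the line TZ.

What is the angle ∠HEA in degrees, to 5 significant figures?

65.007°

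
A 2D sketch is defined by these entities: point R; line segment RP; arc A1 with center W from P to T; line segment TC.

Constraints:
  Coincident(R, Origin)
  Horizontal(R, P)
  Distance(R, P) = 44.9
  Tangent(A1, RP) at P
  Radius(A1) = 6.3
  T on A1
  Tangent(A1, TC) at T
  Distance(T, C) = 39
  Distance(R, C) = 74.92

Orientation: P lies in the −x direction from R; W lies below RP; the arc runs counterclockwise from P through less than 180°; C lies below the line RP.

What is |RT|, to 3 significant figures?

51.1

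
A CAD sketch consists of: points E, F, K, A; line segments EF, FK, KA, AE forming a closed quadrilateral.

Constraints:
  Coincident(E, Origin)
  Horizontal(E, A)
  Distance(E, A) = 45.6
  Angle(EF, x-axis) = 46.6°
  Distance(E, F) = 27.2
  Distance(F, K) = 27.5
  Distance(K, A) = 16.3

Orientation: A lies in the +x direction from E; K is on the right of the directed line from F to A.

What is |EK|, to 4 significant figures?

30.61

Checks: |FK| = 27.50 ✓; |KA| = 16.30 ✓.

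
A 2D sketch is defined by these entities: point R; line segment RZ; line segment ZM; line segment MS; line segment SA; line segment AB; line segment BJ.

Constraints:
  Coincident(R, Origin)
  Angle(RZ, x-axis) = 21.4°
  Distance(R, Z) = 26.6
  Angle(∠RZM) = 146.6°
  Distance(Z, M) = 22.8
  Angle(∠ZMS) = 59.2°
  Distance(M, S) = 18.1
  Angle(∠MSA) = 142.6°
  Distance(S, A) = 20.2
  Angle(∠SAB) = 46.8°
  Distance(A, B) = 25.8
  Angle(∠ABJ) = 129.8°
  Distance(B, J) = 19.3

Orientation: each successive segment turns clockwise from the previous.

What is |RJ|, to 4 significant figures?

49.70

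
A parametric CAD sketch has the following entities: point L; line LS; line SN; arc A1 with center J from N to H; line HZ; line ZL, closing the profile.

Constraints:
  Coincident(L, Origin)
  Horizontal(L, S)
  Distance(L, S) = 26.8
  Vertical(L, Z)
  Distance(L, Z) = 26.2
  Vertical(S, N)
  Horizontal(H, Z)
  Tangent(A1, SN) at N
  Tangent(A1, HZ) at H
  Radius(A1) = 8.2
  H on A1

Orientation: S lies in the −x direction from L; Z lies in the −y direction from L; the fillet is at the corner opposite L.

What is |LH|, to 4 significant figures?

32.13

The virtual corner opposite L is at (-26.80, -26.20). Since A1 is tangent to SN there, JN ⟂ SN and since A1 is tangent to HZ there, JH ⟂ HZ, with radius 8.2, so the center J sits 8.2 in from both sides at J = (-18.60, -18.00). That places the tangent points at N = (-26.80, -18.00) on SN and H = (-18.60, -26.20) on HZ. Then |LH| = |H − L| = 32.13.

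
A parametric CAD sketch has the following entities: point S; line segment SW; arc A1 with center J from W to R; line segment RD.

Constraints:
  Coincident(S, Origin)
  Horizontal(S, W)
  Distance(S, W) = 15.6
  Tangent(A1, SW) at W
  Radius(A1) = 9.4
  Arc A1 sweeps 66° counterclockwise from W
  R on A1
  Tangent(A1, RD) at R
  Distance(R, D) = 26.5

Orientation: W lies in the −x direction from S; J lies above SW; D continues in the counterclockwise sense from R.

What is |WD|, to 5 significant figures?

35.528

S is at the origin; S and W share the same y with |SW| = 15.6 and W on the −x side, so W = (-15.600, 0.0000). The tangent condition forces JW to be normal to SW, so J = W + (0, 9.4) = (-15.600, 9.4000). On A1, W sits at bearing -90° from J; a 66° counterclockwise sweep puts R at bearing -24°, so R = J + 9.4·(cos -24°, sin -24°) = (-7.0127, 5.5767). The tangent condition forces JR to be normal to RD, so RD runs along (−sin -24°, cos -24°); with |RD| = 26.5, D = (3.7658, 29.786). Then |WD| = |D − W| = 35.528.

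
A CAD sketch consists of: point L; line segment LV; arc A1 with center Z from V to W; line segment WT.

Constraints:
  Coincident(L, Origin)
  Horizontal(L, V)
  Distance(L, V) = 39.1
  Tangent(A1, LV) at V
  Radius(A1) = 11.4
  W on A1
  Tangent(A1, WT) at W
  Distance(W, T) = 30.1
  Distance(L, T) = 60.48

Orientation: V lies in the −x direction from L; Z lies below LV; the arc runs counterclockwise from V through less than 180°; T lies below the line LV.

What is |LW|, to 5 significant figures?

52.127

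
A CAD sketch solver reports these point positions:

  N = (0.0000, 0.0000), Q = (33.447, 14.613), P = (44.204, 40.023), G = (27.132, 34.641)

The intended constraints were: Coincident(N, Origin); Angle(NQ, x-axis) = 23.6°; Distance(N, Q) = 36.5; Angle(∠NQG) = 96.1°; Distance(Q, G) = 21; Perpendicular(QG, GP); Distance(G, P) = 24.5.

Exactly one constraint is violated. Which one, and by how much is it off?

Distance(G, P) = 24.5 — off by 6.60.

N = (0.00, 0.00) ✓; NQ at 23.60° ✓; |NQ| = 36.50 ✓; ∠NQG = 96.10° ✓; |QG| = 21.00 ✓; ∠(QG, GP) = 90.00° ✓; |GP| = 17.90 ✗.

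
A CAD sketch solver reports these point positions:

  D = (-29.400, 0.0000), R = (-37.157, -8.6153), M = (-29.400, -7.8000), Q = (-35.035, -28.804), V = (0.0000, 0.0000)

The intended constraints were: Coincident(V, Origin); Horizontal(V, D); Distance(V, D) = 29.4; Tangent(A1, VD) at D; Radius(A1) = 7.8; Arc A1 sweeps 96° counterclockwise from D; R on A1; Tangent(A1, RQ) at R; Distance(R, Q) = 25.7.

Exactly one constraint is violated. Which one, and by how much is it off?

Distance(R, Q) = 25.7 — off by 5.40.

V = (0.00, 0.00) ✓; V.y = 0.00, D.y = 0.00 ✓; |VD| = 29.40 ✓; ∠(MD, DV) = 90.00° ✓; |MD| = 7.800 ✓; bearing(M→R) − bearing(M→D) = 96.00° ✓; |MR| = 7.800 ✓; ∠(MR, RQ) = 90.00° ✓; |RQ| = 20.30 ✗.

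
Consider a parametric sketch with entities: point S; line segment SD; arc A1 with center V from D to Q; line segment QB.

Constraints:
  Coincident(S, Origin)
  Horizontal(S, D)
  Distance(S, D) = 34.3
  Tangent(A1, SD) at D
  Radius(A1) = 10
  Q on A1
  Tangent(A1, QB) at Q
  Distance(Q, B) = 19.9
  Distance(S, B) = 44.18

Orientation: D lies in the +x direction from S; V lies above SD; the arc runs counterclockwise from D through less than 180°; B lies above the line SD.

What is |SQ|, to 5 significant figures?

45.244

Checks: |VQ| = 10.00 ✓; ∠(VQ, QB) = 90.00° ✓; |QB| = 19.90 ✓; |SB| = 44.18 ✓.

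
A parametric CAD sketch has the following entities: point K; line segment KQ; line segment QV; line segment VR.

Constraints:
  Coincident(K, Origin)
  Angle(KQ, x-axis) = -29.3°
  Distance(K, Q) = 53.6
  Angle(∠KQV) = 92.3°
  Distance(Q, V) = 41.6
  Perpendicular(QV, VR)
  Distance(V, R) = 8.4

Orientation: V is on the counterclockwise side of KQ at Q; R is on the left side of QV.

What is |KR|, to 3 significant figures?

62.9

∠KQV = 92.3°, so QV runs at -29.3° + (180° − 92.3°) = 58.4° from the x-axis; with |QV| = 41.6, V = Q + 41.6·(cos 58.4°, sin 58.4°) = (68.5, 9.20). QV ⟂ VR; with |VR| = 8.4 on the left of QV, R = V + 8.4·(-0.852, 0.524) = (61.4, 13.6). Then |KR| = |R − K| = 62.9.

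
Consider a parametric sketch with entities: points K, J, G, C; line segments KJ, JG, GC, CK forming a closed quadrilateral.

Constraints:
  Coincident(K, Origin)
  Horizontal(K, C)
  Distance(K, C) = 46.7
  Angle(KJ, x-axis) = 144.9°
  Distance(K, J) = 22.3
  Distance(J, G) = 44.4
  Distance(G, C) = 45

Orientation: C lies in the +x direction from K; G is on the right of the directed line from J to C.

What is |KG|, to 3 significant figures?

24.3

K is at the origin; KC is horizontal with |KC| = 46.7 and C in +x, so C = (46.7, 0). KJ runs at 144.9° with |KJ| = 22.3, so J = (-18.2, 12.8). G is determined by |JG| = 44.4 and |GC| = 45.0 together: it lies at the intersection of circle(J, 44.4) and circle(C, 45.0). With |JC| = 66.2, the foot of the radical line on JC is 32.7 from J and the perpendicular offset is √(44.4² − 32.7²) = 30.0. Taking the right-of-JC solution: G = (8.01, -23.0).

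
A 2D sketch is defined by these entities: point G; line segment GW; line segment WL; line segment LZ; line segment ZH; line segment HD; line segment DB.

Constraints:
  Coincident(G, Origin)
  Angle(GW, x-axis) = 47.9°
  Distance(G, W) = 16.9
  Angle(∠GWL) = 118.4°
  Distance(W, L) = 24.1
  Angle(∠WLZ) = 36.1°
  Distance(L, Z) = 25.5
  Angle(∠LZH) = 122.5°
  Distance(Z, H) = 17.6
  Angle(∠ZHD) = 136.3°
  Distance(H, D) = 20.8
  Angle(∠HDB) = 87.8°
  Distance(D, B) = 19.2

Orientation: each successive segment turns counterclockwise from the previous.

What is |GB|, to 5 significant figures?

32.797

∠ZHD = 136.3° gives HD at -5.4000° from the x-axis; with |HD| = 20.8, D = (28.232, -4.4406). ∠HDB = 87.8° gives DB at 86.800° from the x-axis; with |DB| = 19.2, B = (29.303, 14.729). Then |GB| = |B − G| = 32.797.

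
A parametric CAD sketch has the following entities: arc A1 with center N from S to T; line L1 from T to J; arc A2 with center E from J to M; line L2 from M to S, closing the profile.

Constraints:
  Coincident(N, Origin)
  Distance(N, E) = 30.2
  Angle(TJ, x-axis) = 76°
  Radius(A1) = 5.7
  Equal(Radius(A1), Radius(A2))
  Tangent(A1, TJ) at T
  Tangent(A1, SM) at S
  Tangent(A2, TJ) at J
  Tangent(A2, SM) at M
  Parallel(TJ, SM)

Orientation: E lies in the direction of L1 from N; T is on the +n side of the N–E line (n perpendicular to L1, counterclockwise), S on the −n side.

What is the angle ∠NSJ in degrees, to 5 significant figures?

69.319°

The slot axis is L1's direction at 76.0°, so u = (cos 76.0°, sin 76.0°) = (0.24192, 0.97030) and n = (−sin 76.0°, cos 76.0°) = (-0.97030, 0.24192). N is at the origin and E lies 30.2 along u from N, so E = 30.2·u = (7.3060, 29.303). Tangency of A1 to both parallel lines with radius 5.7 puts T and S at N ± 5.7·n: T = (-5.5307, 1.3790), S = (5.5307, -1.3790). Equal radii place J and M the same way about E: J = E + 5.7·n = (1.7754, 30.682), M = E − 5.7·n = (12.837, 27.924). Then cos ∠NSJ = SN·SJ / (|SN||SJ|), giving 69.319°.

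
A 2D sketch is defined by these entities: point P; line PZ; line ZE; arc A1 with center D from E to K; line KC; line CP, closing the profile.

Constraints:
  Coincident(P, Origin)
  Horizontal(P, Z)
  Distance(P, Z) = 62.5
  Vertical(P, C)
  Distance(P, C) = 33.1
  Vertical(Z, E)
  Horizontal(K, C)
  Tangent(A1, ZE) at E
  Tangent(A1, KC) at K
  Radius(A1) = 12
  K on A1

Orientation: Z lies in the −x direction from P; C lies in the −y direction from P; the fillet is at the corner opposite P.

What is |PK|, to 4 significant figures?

60.38

P is at the origin; P and Z share the same y with |PZ| = 62.5 and Z on the −x side, so Z = (-62.50, 0.000). PC is vertical with |PC| = 33.1 and C on the −y side, so C = (0.000, -33.10). The virtual corner opposite P is at (-62.50, -33.10). A1 meets ZE tangentially, so DE is at right angles to ZE and the tangent condition forces DK to be normal to KC, with radius 12.0, so the center D sits 12.0 in from both sides at D = (-50.50, -21.10). That places the tangent points at E = (-62.50, -21.10) on ZE and K = (-50.50, -33.10) on KC. Then |PK| = |K − P| = 60.38.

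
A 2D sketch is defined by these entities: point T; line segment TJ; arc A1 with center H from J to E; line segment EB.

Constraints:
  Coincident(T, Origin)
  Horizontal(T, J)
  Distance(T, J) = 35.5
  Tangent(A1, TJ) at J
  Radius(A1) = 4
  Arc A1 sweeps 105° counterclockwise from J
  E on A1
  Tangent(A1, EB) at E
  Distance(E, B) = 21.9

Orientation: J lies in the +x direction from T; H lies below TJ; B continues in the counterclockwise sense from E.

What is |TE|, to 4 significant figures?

32.03

T is at the origin; TJ is horizontal with |TJ| = 35.5 and J on the +x side, so J = (35.50, 0.000). The tangent condition forces HJ to be normal to TJ, so H = J + (0, -4) = (35.50, -4.000). On A1, J sits at bearing 90° from H; a 105° counterclockwise sweep puts E at bearing 195°, so E = H + 4.0·(cos 195°, sin 195°) = (31.64, -5.035). Then |TE| = |E − T| = 32.03.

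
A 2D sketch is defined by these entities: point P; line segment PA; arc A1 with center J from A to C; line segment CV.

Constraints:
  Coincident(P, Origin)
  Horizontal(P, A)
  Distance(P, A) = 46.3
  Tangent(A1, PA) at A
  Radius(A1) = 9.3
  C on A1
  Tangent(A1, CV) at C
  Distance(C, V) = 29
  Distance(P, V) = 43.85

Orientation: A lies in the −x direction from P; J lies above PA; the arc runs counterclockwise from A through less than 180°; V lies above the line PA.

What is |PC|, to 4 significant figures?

38.03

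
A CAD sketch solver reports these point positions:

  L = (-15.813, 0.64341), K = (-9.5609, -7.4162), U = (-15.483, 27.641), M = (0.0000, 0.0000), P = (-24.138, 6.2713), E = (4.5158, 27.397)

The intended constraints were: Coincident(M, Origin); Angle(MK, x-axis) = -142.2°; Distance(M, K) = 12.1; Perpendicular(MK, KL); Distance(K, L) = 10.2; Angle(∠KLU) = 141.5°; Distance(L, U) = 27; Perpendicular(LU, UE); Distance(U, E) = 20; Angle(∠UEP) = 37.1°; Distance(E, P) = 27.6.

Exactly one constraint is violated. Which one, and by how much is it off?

Distance(E, P) = 27.6 — off by 8.00.

M = (0.00, 0.00) ✓; MK at -142.2° ✓; |MK| = 12.10 ✓; ∠(MK, KL) = 90.00° ✓; |KL| = 10.20 ✓; ∠KLU = 141.5° ✓; |LU| = 27.00 ✓; ∠(LU, UE) = 90.00° ✓; |UE| = 20.00 ✓; ∠UEP = 37.10° ✓; |EP| = 35.60 ✗.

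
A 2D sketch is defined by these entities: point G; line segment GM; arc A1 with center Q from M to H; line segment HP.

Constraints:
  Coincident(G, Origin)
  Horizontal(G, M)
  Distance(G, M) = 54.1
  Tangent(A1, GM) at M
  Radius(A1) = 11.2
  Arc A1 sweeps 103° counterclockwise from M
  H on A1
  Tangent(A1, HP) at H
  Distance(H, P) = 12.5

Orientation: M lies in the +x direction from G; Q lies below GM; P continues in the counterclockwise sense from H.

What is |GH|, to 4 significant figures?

45.31

G is at the origin; GM is horizontal with |GM| = 54.1 and M on the +x side, so M = (54.10, 0.000). The tangent condition forces QM to be normal to GM, so Q = M + (0, -11.2) = (54.10, -11.20). On A1, M sits at bearing 90° from Q; a 103° counterclockwise sweep puts H at bearing 193°, so H = Q + 11.2·(cos 193°, sin 193°) = (43.19, -13.72). Then |GH| = |H − G| = 45.31.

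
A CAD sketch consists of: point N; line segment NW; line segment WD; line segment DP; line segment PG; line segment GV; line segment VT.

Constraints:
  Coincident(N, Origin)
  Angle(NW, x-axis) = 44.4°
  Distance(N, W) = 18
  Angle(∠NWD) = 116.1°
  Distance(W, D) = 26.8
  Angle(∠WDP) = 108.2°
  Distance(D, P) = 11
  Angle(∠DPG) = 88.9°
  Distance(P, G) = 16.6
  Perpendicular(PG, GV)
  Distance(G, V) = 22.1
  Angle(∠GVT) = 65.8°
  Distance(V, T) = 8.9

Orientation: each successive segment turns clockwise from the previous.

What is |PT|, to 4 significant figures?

20.31

N is at the origin; NW runs at 44.4° with length 18.0, so W = (12.86, 12.59). ∠NWD = 116.1° gives WD at -19.50° from the x-axis; with |WD| = 26.8, D = (38.12, 3.648). ∠WDP = 108.2° gives DP at -91.30° from the x-axis; with |DP| = 11.0, P = (37.87, -7.349). ∠DPG = 88.9° gives PG at 177.6° from the x-axis; with |PG| = 16.6, G = (21.29, -6.654). PG is perpendicular to GV, so GV runs at 87.60°; with |GV| = 22.1, V = (22.21, 15.43). ∠GVT = 65.8° gives VT at -26.60° from the x-axis; with |VT| = 8.9, T = (30.17, 11.44). Then |PT| = |T − P| = 20.31.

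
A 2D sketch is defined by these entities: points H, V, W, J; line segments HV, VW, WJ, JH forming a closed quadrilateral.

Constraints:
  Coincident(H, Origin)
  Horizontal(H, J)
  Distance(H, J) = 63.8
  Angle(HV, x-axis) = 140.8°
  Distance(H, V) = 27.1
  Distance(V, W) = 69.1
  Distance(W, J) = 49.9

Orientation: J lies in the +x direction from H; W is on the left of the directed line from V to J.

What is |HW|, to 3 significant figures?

61.7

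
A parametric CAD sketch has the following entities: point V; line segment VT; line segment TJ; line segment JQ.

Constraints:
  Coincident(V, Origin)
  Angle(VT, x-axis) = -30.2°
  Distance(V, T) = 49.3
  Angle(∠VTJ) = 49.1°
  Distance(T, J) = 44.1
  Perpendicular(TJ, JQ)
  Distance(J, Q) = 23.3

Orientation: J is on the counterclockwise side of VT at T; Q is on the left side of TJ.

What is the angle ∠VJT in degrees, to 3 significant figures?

72.4°

V is at the origin; VT runs at -30.2° with length 49.3, so T = 49.3·(cos -30.2°, sin -30.2°) = (42.6, -24.8). ∠VTJ = 49.1°, so TJ runs at -30.2° + (180° − 49.1°) = 101° from the x-axis; with |TJ| = 44.1, J = T + 44.1·(cos 101°, sin 101°) = (34.4, 18.5). Then cos ∠VJT = JV·JT / (|JV||JT|), giving 72.4°.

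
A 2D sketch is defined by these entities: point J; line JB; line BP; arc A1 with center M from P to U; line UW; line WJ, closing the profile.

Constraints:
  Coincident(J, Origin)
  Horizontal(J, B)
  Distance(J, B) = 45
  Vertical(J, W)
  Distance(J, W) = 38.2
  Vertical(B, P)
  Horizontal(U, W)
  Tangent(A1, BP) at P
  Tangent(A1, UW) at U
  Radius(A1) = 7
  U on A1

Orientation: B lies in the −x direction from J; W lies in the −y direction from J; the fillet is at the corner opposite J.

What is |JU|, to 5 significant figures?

53.882

J is at the origin; JB is horizontal with |JB| = 45.0 and B on the −x side, so B = (-45.000, 0.0000). JW is vertical with |JW| = 38.2 and W on the −y side, so W = (0.0000, -38.200). The virtual corner opposite J is at (-45.000, -38.200). Since A1 is tangent to BP there, MP ⟂ BP and the tangent condition forces MU to be normal to UW, with radius 7.0, so the center M sits 7.0 in from both sides at M = (-38.000, -31.200). That places the tangent points at P = (-45.000, -31.200) on BP and U = (-38.000, -38.200) on UW. Then |JU| = |U − J| = 53.882.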